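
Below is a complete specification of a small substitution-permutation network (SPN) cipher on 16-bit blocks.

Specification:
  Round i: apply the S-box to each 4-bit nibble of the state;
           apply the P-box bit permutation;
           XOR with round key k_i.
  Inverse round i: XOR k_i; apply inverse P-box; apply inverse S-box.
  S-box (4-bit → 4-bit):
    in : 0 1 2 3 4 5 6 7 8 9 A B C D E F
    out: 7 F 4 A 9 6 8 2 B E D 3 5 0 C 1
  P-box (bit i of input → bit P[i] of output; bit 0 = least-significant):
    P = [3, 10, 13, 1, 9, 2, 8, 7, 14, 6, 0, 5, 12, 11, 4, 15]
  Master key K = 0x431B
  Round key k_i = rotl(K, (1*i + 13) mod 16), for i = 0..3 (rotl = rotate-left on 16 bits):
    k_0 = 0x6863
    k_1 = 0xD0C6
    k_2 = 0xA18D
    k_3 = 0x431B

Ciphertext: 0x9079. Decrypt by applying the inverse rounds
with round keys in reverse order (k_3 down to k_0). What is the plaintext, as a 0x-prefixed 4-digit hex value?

0x2574

s_0 = ciphertext = 0x9079
s_1 = InvRound(s_0, k_3) = 0x48C6
s_2 = InvRound(s_1, k_2) = 0x302A
s_3 = InvRound(s_2, k_1) = 0x683C
s_4 = InvRound(s_3, k_0) = 0x2574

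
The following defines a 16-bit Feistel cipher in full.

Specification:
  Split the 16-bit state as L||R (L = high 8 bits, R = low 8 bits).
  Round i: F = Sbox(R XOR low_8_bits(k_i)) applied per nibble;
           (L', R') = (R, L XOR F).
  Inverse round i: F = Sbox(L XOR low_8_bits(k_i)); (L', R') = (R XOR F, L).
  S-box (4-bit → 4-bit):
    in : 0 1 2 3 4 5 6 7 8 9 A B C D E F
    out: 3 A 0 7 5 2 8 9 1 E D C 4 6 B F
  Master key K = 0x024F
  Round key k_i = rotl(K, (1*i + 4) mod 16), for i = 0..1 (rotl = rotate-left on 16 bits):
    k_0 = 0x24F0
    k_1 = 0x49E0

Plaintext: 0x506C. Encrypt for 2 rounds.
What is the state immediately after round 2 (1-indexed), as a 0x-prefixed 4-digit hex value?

s_0 = plaintext = 0x506C
s_1 = Round(s_0, k_0) = 0x6CB4
s_2 = Round(s_1, k_1) = 0xB449

0xB449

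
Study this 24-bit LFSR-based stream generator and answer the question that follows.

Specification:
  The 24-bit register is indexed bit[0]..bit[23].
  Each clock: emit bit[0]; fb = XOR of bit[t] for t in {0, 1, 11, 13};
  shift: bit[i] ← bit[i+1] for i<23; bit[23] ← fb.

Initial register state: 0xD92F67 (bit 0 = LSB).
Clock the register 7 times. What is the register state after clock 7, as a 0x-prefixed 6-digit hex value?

0x71B25E

reg_0 = 0xD92F67
clock 1: out=1, reg = 0x6C97B3
clock 2: out=1, reg = 0x364BD9
clock 3: out=1, reg = 0x1B25EC
clock 4: out=0, reg = 0x8D92F6
clock 5: out=0, reg = 0xC6C97B
clock 6: out=1, reg = 0xE364BD
clock 7: out=1, reg = 0x71B25E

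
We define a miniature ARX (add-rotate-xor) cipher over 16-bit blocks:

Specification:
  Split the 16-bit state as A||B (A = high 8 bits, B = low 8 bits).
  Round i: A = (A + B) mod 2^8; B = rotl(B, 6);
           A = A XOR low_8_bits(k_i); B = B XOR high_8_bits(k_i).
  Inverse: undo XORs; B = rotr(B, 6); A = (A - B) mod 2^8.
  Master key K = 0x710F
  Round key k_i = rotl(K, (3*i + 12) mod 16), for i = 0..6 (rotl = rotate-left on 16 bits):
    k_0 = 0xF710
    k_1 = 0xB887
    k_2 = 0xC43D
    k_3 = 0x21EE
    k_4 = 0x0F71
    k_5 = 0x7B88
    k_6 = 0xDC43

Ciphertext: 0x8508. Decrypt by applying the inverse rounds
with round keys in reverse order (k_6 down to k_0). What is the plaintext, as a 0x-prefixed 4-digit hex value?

0x75FA

s_0 = ciphertext = 0x8508
s_1 = InvRound(s_0, k_6) = 0x7353
s_2 = InvRound(s_1, k_5) = 0x5BA0
s_3 = InvRound(s_2, k_4) = 0x6CBE
s_4 = InvRound(s_3, k_3) = 0x047E
s_5 = InvRound(s_4, k_2) = 0x4FEA
s_6 = InvRound(s_5, k_1) = 0x7F49
s_7 = InvRound(s_6, k_0) = 0x75FA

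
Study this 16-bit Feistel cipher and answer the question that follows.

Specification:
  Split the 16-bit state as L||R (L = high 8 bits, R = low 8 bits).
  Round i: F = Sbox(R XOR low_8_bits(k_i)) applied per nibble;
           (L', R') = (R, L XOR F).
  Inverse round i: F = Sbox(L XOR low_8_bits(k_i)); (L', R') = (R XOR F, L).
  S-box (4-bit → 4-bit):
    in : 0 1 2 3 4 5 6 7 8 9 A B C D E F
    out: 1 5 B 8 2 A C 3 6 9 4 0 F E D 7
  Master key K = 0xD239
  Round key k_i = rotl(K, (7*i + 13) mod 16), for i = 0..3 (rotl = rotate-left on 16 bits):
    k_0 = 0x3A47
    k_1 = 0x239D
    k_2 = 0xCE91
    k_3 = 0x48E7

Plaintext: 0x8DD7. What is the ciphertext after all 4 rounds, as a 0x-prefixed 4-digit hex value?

s_0 = plaintext = 0x8DD7
s_1 = Round(s_0, k_0) = 0xD71C
s_2 = Round(s_1, k_1) = 0x1CB2
s_3 = Round(s_2, k_2) = 0xB2A4
s_4 = Round(s_3, k_3) = 0xA49A

0xA49A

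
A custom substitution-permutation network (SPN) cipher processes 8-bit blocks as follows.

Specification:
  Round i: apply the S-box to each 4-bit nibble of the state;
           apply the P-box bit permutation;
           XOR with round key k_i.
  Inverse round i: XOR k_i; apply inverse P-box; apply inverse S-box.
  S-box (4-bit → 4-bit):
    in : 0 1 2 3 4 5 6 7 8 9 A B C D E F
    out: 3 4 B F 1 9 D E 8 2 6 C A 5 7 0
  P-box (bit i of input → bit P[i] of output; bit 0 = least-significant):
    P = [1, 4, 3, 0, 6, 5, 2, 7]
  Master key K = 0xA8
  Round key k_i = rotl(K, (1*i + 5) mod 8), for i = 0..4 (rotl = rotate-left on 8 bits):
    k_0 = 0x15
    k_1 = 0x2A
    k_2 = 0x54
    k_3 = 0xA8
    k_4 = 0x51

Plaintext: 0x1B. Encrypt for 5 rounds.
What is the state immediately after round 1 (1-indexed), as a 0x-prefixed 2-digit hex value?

s_0 = plaintext = 0x1B
s_1 = Round(s_0, k_0) = 0x18
s_2 = Round(s_1, k_1) = 0x2F
s_3 = Round(s_2, k_2) = 0xB4
s_4 = Round(s_3, k_3) = 0x2E
s_5 = Round(s_4, k_4) = 0xAB

0x18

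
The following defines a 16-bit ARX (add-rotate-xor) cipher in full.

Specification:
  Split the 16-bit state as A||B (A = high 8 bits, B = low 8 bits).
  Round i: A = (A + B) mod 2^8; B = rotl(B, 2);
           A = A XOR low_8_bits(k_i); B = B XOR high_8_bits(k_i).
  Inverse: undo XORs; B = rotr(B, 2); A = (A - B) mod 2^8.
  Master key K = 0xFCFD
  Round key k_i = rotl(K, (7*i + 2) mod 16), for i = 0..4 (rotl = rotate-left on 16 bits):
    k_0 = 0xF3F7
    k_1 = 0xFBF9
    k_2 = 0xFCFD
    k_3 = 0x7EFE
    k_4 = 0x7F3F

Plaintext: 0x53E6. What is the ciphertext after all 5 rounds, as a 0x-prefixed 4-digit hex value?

0x80DF

s_0 = plaintext = 0x53E6
s_1 = Round(s_0, k_0) = 0xCE68
s_2 = Round(s_1, k_1) = 0xCF5A
s_3 = Round(s_2, k_2) = 0xD495
s_4 = Round(s_3, k_3) = 0x9728
s_5 = Round(s_4, k_4) = 0x80DF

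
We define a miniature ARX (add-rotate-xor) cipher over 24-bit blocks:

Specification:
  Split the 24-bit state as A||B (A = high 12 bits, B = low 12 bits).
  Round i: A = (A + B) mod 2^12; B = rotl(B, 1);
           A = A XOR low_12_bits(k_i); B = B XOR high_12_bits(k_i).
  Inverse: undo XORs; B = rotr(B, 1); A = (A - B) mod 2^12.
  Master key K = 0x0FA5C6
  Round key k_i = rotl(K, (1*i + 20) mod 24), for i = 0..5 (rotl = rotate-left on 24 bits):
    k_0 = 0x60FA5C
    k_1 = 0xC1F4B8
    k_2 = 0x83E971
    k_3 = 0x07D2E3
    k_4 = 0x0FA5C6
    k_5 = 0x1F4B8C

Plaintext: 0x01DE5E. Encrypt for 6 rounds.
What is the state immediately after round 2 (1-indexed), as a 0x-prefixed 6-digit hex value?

0xA6197A

s_0 = plaintext = 0x01DE5E
s_1 = Round(s_0, k_0) = 0x427AB2
s_2 = Round(s_1, k_1) = 0xA6197A
s_3 = Round(s_2, k_2) = 0xAAAACB
s_4 = Round(s_3, k_3) = 0x7965EA
s_5 = Round(s_4, k_4) = 0x846B2E
s_6 = Round(s_5, k_5) = 0x8F87A9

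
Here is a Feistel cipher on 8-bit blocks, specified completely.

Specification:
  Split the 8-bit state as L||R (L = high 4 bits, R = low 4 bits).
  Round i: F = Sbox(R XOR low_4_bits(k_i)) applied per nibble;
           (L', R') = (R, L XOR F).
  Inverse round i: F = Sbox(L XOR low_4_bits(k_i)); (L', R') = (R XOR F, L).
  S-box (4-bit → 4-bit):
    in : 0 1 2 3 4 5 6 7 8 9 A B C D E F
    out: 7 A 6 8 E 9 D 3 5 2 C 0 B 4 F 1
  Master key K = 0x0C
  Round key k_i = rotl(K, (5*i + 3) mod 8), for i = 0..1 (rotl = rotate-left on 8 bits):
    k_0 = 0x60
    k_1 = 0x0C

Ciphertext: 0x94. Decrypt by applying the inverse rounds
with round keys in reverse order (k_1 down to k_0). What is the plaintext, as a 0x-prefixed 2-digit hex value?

0xDD

s_0 = ciphertext = 0x94
s_1 = InvRound(s_0, k_1) = 0xD9
s_2 = InvRound(s_1, k_0) = 0xDD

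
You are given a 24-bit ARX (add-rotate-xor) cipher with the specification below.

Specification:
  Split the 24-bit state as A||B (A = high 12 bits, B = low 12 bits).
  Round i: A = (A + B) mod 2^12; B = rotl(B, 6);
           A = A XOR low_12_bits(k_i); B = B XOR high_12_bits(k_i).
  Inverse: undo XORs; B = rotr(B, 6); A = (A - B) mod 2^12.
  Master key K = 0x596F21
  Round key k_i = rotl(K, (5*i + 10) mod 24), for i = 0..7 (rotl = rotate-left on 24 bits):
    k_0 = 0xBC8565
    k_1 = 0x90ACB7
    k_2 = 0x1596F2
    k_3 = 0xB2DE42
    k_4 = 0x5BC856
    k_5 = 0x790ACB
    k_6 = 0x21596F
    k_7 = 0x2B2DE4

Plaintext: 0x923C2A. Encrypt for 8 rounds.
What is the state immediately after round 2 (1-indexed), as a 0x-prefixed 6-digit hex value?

0xD1770F

s_0 = plaintext = 0x923C2A
s_1 = Round(s_0, k_0) = 0x028178
s_2 = Round(s_1, k_1) = 0xD1770F
s_3 = Round(s_2, k_2) = 0x2D4285
s_4 = Round(s_3, k_3) = 0xB1BA67
s_5 = Round(s_4, k_4) = 0xDD4C55
s_6 = Round(s_5, k_5) = 0x0E22E1
s_7 = Round(s_6, k_6) = 0xAACA5E
s_8 = Round(s_7, k_7) = 0x8EE51B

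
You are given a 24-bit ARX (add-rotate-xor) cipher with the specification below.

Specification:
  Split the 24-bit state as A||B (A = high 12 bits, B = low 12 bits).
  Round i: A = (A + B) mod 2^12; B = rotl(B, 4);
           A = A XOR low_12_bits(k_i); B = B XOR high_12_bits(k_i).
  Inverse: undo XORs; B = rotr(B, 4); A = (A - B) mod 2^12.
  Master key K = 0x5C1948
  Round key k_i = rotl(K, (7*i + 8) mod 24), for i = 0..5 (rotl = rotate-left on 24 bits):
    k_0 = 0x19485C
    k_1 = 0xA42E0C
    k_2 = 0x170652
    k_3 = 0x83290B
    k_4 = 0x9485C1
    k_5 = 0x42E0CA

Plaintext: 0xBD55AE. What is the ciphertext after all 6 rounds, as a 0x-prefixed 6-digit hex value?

s_0 = plaintext = 0xBD55AE
s_1 = Round(s_0, k_0) = 0x9DFB71
s_2 = Round(s_1, k_1) = 0xB5CD59
s_3 = Round(s_2, k_2) = 0xEE74ED
s_4 = Round(s_3, k_3) = 0xADF6E6
s_5 = Round(s_4, k_4) = 0x40472E
s_6 = Round(s_5, k_5) = 0xBF86C9

0xBF86C9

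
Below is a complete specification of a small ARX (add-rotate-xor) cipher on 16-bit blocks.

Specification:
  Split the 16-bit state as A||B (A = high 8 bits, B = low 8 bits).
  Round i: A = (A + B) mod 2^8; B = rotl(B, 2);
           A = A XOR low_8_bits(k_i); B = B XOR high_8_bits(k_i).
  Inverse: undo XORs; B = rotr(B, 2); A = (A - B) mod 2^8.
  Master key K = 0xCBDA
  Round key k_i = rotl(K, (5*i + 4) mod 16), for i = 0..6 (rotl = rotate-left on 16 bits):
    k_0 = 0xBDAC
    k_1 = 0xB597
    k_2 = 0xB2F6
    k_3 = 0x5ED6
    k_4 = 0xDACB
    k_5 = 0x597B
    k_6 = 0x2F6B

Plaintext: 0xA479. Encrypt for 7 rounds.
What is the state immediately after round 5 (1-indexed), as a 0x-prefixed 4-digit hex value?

s_0 = plaintext = 0xA479
s_1 = Round(s_0, k_0) = 0xB158
s_2 = Round(s_1, k_1) = 0x9ED4
s_3 = Round(s_2, k_2) = 0x84E1
s_4 = Round(s_3, k_3) = 0xB3D9
s_5 = Round(s_4, k_4) = 0x47BD
s_6 = Round(s_5, k_5) = 0x7FAF
s_7 = Round(s_6, k_6) = 0x4591

0x47BD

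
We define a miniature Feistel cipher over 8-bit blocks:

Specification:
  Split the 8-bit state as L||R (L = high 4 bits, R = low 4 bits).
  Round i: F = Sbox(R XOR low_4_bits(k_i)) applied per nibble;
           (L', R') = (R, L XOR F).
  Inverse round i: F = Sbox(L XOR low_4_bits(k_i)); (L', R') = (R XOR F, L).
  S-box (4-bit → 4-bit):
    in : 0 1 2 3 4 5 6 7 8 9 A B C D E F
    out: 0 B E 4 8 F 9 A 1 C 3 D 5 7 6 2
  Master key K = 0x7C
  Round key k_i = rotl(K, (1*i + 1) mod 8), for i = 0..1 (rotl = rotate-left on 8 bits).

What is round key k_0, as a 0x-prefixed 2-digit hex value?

0xF8

K = 0x7C
k_0 = rotl(K, (1*0+1) mod 8) = rotl(K, 1) = 0xF8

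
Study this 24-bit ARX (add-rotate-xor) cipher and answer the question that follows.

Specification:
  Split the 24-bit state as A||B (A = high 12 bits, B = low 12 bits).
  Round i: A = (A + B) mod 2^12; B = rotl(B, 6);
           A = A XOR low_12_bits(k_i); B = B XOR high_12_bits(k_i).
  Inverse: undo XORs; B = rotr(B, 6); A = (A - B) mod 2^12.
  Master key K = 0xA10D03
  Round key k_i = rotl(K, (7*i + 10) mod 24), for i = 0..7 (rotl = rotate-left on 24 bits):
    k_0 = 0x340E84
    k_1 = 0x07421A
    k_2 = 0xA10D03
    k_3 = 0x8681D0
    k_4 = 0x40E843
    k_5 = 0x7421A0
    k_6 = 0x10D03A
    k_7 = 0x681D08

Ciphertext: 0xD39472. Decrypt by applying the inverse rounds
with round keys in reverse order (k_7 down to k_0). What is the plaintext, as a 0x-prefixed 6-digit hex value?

0x35F95C

s_0 = ciphertext = 0xD39472
s_1 = InvRound(s_0, k_7) = 0x366CCB
s_2 = InvRound(s_1, k_6) = 0x1A51B7
s_3 = InvRound(s_2, k_5) = 0x2AAD5B
s_4 = InvRound(s_3, k_4) = 0x584565
s_5 = InvRound(s_4, k_3) = 0x0E0374
s_6 = InvRound(s_5, k_2) = 0x4BE925
s_7 = InvRound(s_6, k_1) = 0x23F465
s_8 = InvRound(s_7, k_0) = 0x35F95C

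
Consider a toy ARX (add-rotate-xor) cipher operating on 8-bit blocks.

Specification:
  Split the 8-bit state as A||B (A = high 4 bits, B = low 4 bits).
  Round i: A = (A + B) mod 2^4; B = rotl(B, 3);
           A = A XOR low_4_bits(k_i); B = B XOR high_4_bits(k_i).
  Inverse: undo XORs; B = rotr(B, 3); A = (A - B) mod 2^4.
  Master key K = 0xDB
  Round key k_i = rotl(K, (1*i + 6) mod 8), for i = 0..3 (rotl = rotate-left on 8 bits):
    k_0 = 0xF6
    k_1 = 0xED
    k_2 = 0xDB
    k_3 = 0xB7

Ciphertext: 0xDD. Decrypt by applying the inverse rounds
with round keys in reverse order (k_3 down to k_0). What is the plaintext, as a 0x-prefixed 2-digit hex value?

s_0 = ciphertext = 0xDD
s_1 = InvRound(s_0, k_3) = 0xEC
s_2 = InvRound(s_1, k_2) = 0x32
s_3 = InvRound(s_2, k_1) = 0x59
s_4 = InvRound(s_3, k_0) = 0x7C

0x7C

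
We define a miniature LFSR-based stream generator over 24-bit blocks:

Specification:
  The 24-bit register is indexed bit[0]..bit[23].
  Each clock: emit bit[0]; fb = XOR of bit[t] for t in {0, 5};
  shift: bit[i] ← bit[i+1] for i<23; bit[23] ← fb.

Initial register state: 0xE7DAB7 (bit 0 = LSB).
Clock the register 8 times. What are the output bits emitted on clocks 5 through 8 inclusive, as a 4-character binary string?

1101

reg_0 = 0xE7DAB7
clock 1: out=1, reg = 0x73ED5B
clock 2: out=1, reg = 0xB9F6AD
clock 3: out=1, reg = 0x5CFB56
clock 4: out=0, reg = 0x2E7DAB
clock 5: out=1, reg = 0x173ED5
clock 6: out=1, reg = 0x8B9F6A
clock 7: out=0, reg = 0xC5CFB5
clock 8: out=1, reg = 0x62E7DA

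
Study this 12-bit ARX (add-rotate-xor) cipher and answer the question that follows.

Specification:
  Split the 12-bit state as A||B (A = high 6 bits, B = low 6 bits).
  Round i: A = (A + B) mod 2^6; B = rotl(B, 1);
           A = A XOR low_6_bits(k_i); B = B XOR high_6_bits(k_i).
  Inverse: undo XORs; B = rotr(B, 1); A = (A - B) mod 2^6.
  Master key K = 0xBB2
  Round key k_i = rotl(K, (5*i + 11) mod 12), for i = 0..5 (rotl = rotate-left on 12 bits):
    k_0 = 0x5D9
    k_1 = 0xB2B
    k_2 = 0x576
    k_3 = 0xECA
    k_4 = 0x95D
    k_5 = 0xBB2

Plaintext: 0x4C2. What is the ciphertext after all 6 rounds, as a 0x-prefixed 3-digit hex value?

0x142

s_0 = plaintext = 0x4C2
s_1 = Round(s_0, k_0) = 0x313
s_2 = Round(s_1, k_1) = 0xD0A
s_3 = Round(s_2, k_2) = 0x201
s_4 = Round(s_3, k_3) = 0x0F9
s_5 = Round(s_4, k_4) = 0x856
s_6 = Round(s_5, k_5) = 0x142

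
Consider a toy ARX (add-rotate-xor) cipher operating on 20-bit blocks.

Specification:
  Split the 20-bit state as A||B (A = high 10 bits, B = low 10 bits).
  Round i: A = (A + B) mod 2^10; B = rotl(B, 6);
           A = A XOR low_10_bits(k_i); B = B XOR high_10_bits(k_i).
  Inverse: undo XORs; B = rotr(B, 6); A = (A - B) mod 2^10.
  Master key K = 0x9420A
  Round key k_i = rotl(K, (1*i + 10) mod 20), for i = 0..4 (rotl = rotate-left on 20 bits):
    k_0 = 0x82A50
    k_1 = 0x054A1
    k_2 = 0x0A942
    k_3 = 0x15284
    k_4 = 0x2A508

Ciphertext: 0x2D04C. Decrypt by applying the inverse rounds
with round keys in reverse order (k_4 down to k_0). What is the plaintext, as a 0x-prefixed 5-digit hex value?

s_0 = ciphertext = 0x2D04C
s_1 = InvRound(s_0, k_4) = 0xDA653
s_2 = InvRound(s_1, k_3) = 0x5D478
s_3 = InvRound(s_2, k_2) = 0xC5921
s_4 = InvRound(s_3, k_1) = 0x1CF44
s_5 = InvRound(s_4, k_0) = 0x4F8E5

0x4F8E5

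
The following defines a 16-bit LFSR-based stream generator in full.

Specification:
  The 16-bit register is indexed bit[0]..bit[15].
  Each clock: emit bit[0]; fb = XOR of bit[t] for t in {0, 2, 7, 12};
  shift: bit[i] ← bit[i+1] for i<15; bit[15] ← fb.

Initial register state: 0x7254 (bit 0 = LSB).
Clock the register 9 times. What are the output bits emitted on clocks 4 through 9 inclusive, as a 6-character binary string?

010100

reg_0 = 0x7254
clock 1: out=0, reg = 0x392A
clock 2: out=0, reg = 0x9C95
clock 3: out=1, reg = 0x4E4A
clock 4: out=0, reg = 0x2725
clock 5: out=1, reg = 0x1392
clock 6: out=0, reg = 0x09C9
clock 7: out=1, reg = 0x04E4
clock 8: out=0, reg = 0x0272
clock 9: out=0, reg = 0x0139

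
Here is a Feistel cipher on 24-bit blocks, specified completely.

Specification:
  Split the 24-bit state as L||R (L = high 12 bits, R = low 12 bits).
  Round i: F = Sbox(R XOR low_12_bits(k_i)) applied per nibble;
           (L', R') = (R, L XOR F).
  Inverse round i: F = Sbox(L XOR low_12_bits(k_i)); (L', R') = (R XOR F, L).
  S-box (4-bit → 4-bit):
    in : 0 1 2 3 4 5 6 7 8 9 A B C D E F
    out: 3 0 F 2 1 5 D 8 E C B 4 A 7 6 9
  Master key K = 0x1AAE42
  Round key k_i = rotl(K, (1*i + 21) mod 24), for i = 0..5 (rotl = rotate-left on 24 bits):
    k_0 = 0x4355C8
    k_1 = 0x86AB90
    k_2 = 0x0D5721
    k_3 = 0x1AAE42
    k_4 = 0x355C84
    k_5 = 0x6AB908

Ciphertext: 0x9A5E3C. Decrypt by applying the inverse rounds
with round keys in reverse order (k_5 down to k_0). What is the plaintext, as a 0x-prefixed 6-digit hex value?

s_0 = ciphertext = 0x9A5E3C
s_1 = InvRound(s_0, k_5) = 0xD8B9A5
s_2 = InvRound(s_1, k_4) = 0x99CD8B
s_3 = InvRound(s_2, k_3) = 0x5FD99C
s_4 = InvRound(s_3, k_2) = 0x6E65FD
s_5 = InvRound(s_4, k_1) = 0x2706E6
s_6 = InvRound(s_5, k_0) = 0xEA8270

0xEA8270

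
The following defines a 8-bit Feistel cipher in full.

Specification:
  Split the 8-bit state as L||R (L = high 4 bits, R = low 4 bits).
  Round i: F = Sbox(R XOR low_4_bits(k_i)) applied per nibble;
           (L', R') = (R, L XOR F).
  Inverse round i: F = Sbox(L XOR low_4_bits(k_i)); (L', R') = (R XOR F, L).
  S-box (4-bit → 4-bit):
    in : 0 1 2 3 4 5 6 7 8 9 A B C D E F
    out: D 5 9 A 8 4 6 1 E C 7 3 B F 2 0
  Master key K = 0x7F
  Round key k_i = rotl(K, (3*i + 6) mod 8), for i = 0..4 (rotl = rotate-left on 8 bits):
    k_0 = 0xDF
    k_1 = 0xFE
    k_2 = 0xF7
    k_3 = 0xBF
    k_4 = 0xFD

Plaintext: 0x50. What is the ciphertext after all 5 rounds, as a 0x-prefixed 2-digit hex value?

0xAC

s_0 = plaintext = 0x50
s_1 = Round(s_0, k_0) = 0x05
s_2 = Round(s_1, k_1) = 0x53
s_3 = Round(s_2, k_2) = 0x3D
s_4 = Round(s_3, k_3) = 0xDA
s_5 = Round(s_4, k_4) = 0xAC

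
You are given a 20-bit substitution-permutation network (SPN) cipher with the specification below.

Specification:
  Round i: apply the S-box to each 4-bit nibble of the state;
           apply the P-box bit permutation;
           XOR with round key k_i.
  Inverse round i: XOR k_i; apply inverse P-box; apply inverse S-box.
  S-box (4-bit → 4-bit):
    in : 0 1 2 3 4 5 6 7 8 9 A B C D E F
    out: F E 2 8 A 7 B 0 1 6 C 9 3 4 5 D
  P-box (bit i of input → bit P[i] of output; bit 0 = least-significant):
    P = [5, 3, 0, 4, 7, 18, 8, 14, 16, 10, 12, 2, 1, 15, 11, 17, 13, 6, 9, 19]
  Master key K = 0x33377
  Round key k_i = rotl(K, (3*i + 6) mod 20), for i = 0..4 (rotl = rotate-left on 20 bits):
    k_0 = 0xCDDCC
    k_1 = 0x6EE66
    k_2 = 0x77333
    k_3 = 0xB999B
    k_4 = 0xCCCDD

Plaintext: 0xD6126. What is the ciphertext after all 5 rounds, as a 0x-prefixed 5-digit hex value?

s_0 = plaintext = 0xD6126
s_1 = Round(s_0, k_0) = 0xA4BF2
s_2 = Round(s_1, k_1) = 0xD2DEA
s_3 = Round(s_2, k_2) = 0x7E0A2
s_4 = Round(s_3, k_3) = 0xAC495
s_5 = Round(s_4, k_4) = 0x04BF2

0x04BF2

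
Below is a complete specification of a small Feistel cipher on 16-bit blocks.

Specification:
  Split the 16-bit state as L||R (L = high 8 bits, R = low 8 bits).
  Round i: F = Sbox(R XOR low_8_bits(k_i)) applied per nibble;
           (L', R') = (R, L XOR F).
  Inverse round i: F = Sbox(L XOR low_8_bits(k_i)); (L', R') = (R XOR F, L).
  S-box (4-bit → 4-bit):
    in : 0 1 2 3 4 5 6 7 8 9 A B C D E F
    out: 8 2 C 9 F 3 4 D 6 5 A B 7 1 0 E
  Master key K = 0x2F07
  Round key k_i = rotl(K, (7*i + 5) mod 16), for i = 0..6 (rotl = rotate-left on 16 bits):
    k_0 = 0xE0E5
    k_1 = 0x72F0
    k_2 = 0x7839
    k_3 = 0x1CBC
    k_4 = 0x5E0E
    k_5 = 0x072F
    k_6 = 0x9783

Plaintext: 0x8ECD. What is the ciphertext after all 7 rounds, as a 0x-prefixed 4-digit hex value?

0x21F1

s_0 = plaintext = 0x8ECD
s_1 = Round(s_0, k_0) = 0xCD48
s_2 = Round(s_1, k_1) = 0x487B
s_3 = Round(s_2, k_2) = 0x7BB4
s_4 = Round(s_3, k_3) = 0xB4FD
s_5 = Round(s_4, k_4) = 0xFD5D
s_6 = Round(s_5, k_5) = 0x5D21
s_7 = Round(s_6, k_6) = 0x21F1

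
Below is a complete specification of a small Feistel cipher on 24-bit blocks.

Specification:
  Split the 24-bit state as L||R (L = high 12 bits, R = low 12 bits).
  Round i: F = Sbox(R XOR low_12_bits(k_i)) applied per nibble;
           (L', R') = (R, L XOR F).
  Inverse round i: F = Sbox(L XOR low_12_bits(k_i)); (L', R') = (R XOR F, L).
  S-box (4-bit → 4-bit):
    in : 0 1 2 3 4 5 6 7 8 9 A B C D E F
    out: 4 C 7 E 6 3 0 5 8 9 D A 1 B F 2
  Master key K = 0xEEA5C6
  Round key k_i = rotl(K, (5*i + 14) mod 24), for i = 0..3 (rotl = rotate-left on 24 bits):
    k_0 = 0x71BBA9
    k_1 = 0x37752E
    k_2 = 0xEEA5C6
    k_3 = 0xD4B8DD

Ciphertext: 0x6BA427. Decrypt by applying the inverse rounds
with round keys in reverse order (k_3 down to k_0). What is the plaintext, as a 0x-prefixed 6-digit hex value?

0x5CDA25

s_0 = ciphertext = 0x6BA427
s_1 = InvRound(s_0, k_3) = 0xB226BA
s_2 = InvRound(s_1, k_2) = 0x94CB22
s_3 = InvRound(s_2, k_1) = 0xA2594C
s_4 = InvRound(s_3, k_0) = 0x5CDA25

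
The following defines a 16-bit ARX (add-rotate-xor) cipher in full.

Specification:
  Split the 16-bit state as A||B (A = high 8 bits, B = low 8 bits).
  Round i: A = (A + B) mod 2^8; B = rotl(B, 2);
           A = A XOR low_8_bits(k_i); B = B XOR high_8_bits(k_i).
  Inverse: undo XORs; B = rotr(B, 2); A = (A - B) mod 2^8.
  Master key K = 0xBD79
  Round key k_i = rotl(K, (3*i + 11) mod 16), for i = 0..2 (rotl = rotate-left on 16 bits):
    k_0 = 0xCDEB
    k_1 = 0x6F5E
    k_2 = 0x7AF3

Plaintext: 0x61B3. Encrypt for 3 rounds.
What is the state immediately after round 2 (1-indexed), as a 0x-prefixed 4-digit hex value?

0x5C63

s_0 = plaintext = 0x61B3
s_1 = Round(s_0, k_0) = 0xFF03
s_2 = Round(s_1, k_1) = 0x5C63
s_3 = Round(s_2, k_2) = 0x4CF7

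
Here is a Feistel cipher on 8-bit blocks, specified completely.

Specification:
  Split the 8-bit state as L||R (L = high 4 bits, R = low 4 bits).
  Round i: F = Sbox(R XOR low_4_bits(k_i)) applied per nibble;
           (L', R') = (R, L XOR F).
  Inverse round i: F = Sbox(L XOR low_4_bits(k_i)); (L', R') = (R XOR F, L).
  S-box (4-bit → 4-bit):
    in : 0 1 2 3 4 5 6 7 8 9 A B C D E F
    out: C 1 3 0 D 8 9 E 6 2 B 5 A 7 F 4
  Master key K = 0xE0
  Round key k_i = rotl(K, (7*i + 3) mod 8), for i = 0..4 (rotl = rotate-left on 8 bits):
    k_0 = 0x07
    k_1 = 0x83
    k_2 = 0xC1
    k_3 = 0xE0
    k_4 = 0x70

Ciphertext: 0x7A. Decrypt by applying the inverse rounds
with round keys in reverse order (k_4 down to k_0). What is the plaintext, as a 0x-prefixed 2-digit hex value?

0xE9

s_0 = ciphertext = 0x7A
s_1 = InvRound(s_0, k_4) = 0x47
s_2 = InvRound(s_1, k_3) = 0xA4
s_3 = InvRound(s_2, k_2) = 0x1A
s_4 = InvRound(s_3, k_1) = 0x91
s_5 = InvRound(s_4, k_0) = 0xE9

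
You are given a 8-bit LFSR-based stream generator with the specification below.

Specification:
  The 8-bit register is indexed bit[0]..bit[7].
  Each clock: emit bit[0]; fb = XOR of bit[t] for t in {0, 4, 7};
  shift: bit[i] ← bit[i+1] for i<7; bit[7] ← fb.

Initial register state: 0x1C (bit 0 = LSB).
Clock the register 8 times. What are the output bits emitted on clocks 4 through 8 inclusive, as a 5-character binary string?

11000

reg_0 = 0x1C
clock 1: out=0, reg = 0x8E
clock 2: out=0, reg = 0xC7
clock 3: out=1, reg = 0x63
clock 4: out=1, reg = 0xB1
clock 5: out=1, reg = 0xD8
clock 6: out=0, reg = 0x6C
clock 7: out=0, reg = 0x36
clock 8: out=0, reg = 0x9B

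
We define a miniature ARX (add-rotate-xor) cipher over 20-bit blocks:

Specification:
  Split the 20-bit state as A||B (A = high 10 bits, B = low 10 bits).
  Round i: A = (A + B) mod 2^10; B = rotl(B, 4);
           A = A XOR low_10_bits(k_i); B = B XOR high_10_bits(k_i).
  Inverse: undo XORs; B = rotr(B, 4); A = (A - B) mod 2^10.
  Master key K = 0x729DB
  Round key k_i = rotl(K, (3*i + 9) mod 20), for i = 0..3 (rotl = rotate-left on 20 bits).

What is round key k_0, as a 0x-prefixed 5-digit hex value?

0x3B6E5

K = 0x729DB
k_0 = rotl(K, (3*0+9) mod 20) = rotl(K, 9) = 0x3B6E5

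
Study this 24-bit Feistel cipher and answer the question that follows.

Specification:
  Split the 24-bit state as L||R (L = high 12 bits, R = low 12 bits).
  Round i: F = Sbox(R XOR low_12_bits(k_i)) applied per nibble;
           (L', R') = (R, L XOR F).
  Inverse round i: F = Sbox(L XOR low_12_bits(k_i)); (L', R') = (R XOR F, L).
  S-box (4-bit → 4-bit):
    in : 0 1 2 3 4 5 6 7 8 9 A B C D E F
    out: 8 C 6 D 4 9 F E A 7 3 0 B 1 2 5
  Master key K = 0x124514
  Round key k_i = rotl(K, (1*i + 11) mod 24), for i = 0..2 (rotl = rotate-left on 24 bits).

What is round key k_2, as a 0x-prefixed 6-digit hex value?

0xA28248

K = 0x124514
k_0 = rotl(K, (1*0+11) mod 24) = rotl(K, 11) = 0x28A092
k_1 = rotl(K, (1*1+11) mod 24) = rotl(K, 12) = 0x514124
k_2 = rotl(K, (1*2+11) mod 24) = rotl(K, 13) = 0xA28248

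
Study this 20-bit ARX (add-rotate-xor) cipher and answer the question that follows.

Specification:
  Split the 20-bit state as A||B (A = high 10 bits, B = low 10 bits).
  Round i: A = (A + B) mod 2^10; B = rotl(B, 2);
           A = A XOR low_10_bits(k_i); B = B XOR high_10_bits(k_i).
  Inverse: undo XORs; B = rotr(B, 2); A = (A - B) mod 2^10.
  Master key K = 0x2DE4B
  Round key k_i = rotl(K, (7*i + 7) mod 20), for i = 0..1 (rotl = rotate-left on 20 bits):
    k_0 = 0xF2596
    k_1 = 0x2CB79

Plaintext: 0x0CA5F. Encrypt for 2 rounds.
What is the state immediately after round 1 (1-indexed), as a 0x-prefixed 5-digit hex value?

0xC1EB7

s_0 = plaintext = 0x0CA5F
s_1 = Round(s_0, k_0) = 0xC1EB7
s_2 = Round(s_1, k_1) = 0xB1E6C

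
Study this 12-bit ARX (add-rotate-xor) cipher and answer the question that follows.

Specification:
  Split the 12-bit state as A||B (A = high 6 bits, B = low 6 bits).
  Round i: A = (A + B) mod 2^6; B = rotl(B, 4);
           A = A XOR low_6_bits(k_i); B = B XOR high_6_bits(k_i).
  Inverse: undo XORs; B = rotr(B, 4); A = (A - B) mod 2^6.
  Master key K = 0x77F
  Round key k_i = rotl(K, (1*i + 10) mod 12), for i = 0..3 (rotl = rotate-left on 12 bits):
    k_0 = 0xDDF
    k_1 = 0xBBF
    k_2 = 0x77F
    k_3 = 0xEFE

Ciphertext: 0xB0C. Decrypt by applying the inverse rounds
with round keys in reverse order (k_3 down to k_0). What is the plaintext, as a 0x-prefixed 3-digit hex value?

0x236

s_0 = ciphertext = 0xB0C
s_1 = InvRound(s_0, k_3) = 0xCDF
s_2 = InvRound(s_1, k_2) = 0x108
s_3 = InvRound(s_2, k_1) = 0x85A
s_4 = InvRound(s_3, k_0) = 0x236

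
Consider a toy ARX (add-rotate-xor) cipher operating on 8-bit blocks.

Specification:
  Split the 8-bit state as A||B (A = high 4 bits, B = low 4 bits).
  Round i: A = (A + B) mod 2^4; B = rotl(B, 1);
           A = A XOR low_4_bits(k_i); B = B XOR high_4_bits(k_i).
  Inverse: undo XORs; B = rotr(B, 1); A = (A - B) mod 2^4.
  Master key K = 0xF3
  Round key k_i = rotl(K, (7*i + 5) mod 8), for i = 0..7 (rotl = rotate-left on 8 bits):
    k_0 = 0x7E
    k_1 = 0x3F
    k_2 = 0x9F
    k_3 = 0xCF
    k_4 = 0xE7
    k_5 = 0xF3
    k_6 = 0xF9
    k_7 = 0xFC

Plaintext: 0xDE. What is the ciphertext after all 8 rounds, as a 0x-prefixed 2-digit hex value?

s_0 = plaintext = 0xDE
s_1 = Round(s_0, k_0) = 0x5A
s_2 = Round(s_1, k_1) = 0x06
s_3 = Round(s_2, k_2) = 0x95
s_4 = Round(s_3, k_3) = 0x16
s_5 = Round(s_4, k_4) = 0x02
s_6 = Round(s_5, k_5) = 0x1B
s_7 = Round(s_6, k_6) = 0x58
s_8 = Round(s_7, k_7) = 0x1E

0x1E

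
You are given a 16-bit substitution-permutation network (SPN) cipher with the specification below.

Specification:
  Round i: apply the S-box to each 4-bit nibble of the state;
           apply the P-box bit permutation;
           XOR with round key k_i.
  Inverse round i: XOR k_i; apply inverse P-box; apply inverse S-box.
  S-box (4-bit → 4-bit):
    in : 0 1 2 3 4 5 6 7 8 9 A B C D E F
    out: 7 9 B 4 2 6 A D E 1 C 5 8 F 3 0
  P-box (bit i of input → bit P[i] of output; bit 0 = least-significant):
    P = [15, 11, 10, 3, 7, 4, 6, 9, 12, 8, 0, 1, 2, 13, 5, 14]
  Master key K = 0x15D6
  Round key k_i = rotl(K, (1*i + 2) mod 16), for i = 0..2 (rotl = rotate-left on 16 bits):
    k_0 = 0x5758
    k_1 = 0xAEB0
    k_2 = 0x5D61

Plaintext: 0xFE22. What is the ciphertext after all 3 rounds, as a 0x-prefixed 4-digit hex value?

0xA4A8

s_0 = plaintext = 0xFE22
s_1 = Round(s_0, k_0) = 0xCCC0
s_2 = Round(s_1, k_1) = 0x60B2
s_3 = Round(s_2, k_2) = 0xA4A8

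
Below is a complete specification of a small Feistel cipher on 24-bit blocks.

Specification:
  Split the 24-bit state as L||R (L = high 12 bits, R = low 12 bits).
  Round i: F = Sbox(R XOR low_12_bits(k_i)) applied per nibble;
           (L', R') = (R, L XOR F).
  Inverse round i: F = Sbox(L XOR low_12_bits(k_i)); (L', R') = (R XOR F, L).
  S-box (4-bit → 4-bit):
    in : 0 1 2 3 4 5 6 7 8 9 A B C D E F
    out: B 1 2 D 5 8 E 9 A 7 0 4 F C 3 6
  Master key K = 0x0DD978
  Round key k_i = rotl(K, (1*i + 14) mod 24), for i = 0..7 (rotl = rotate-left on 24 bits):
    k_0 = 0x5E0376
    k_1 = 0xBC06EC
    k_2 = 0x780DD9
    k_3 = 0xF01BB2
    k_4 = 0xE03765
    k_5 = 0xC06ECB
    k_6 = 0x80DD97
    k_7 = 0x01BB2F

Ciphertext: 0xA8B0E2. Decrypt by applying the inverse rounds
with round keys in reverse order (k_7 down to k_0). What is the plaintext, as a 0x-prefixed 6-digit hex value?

s_0 = ciphertext = 0xA8B0E2
s_1 = InvRound(s_0, k_7) = 0x1E7A8B
s_2 = InvRound(s_1, k_6) = 0x5101E7
s_3 = InvRound(s_2, k_5) = 0x523510
s_4 = InvRound(s_3, k_4) = 0x74E523
s_5 = InvRound(s_4, k_3) = 0xA4C74E
s_6 = InvRound(s_5, k_2) = 0xE36A4C
s_7 = InvRound(s_6, k_1) = 0x08CE36
s_8 = InvRound(s_7, k_0) = 0x35608C

0x35608C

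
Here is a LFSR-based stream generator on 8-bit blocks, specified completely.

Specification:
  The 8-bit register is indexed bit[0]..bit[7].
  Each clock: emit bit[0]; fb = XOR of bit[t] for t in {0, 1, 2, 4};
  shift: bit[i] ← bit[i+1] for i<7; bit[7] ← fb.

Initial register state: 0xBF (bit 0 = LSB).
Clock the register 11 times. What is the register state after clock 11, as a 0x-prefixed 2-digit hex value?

0xF0

reg_0 = 0xBF
clock 1: out=1, reg = 0x5F
clock 2: out=1, reg = 0x2F
clock 3: out=1, reg = 0x97
clock 4: out=1, reg = 0x4B
clock 5: out=1, reg = 0x25
clock 6: out=1, reg = 0x12
clock 7: out=0, reg = 0x09
clock 8: out=1, reg = 0x84
clock 9: out=0, reg = 0xC2
clock 10: out=0, reg = 0xE1
clock 11: out=1, reg = 0xF0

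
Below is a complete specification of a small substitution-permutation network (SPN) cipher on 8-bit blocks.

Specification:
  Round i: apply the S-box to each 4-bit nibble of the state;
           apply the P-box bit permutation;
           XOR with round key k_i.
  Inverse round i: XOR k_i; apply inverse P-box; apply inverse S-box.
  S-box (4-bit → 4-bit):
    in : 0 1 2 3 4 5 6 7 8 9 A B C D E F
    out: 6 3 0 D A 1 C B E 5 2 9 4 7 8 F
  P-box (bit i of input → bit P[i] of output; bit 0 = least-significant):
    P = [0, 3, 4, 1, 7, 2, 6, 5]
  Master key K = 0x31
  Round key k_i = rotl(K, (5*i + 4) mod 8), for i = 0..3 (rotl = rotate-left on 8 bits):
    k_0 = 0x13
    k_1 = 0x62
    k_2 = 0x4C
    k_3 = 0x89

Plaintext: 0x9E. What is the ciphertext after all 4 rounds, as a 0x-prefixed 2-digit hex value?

s_0 = plaintext = 0x9E
s_1 = Round(s_0, k_0) = 0xD1
s_2 = Round(s_1, k_1) = 0xAF
s_3 = Round(s_2, k_2) = 0x53
s_4 = Round(s_3, k_3) = 0x1A

0x1A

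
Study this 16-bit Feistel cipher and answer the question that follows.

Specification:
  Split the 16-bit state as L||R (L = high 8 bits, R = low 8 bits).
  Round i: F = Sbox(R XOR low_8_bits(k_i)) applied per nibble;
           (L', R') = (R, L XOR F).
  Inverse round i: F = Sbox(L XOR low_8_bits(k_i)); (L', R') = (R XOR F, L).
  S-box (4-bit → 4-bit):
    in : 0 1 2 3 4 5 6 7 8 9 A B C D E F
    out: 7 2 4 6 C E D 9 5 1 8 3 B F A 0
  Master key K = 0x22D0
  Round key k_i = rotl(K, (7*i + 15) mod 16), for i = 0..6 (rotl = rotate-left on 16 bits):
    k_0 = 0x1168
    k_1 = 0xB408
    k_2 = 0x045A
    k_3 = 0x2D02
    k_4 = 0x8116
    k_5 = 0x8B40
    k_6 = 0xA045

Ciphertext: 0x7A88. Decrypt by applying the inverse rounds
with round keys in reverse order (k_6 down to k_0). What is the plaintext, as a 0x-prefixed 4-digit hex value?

s_0 = ciphertext = 0x7A88
s_1 = InvRound(s_0, k_6) = 0xE87A
s_2 = InvRound(s_1, k_5) = 0xFFE8
s_3 = InvRound(s_2, k_4) = 0x49FF
s_4 = InvRound(s_3, k_3) = 0x3C49
s_5 = InvRound(s_4, k_2) = 0x943C
s_6 = InvRound(s_5, k_1) = 0x2794
s_7 = InvRound(s_6, k_0) = 0x5427

0x5427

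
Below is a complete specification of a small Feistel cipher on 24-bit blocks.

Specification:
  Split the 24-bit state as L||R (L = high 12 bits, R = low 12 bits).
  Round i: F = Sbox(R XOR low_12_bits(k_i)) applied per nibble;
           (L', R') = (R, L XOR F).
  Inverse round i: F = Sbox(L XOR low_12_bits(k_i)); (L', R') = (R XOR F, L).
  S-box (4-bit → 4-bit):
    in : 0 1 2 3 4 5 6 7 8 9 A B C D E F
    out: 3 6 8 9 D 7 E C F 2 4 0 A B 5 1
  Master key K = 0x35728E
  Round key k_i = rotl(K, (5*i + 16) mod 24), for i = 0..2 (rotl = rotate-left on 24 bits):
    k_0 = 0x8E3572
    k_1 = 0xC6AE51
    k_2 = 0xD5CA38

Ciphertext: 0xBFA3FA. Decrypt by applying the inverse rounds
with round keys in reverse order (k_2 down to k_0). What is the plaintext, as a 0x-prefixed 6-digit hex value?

s_0 = ciphertext = 0xBFA3FA
s_1 = InvRound(s_0, k_2) = 0x552BFA
s_2 = InvRound(s_1, k_1) = 0xBC3552
s_3 = InvRound(s_2, k_0) = 0x054BC3

0x054BC3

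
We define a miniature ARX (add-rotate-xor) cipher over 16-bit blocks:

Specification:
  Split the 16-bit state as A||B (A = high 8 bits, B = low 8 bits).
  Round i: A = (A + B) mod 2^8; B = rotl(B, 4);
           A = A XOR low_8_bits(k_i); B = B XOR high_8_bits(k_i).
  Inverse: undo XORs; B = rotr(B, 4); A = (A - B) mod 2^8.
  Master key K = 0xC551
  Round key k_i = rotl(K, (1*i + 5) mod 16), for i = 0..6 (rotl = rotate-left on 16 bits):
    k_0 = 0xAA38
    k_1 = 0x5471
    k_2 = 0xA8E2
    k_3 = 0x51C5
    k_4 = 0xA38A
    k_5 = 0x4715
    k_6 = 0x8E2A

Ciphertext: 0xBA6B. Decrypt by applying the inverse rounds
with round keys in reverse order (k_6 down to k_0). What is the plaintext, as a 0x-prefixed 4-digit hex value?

0xF606

s_0 = ciphertext = 0xBA6B
s_1 = InvRound(s_0, k_6) = 0x325E
s_2 = InvRound(s_1, k_5) = 0x9691
s_3 = InvRound(s_2, k_4) = 0xF923
s_4 = InvRound(s_3, k_3) = 0x1527
s_5 = InvRound(s_4, k_2) = 0xFFF8
s_6 = InvRound(s_5, k_1) = 0xC4CA
s_7 = InvRound(s_6, k_0) = 0xF606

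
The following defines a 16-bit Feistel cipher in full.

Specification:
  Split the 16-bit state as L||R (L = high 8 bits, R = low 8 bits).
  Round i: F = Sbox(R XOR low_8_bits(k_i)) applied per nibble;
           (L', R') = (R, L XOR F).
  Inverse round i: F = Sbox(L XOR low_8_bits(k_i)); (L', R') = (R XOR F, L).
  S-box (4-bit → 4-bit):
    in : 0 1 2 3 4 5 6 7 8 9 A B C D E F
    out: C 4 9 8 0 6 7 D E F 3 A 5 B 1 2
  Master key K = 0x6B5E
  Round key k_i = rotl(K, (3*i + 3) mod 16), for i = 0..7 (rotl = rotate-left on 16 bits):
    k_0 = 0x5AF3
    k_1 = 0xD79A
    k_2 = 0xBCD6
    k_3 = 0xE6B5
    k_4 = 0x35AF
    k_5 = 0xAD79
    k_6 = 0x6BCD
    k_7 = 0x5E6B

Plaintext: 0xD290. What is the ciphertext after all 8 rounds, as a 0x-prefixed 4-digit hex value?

s_0 = plaintext = 0xD290
s_1 = Round(s_0, k_0) = 0x90AA
s_2 = Round(s_1, k_1) = 0xAA1C
s_3 = Round(s_2, k_2) = 0x1CF9
s_4 = Round(s_3, k_3) = 0xF919
s_5 = Round(s_4, k_4) = 0x195E
s_6 = Round(s_5, k_5) = 0x5E84
s_7 = Round(s_6, k_6) = 0x8451
s_8 = Round(s_7, k_7) = 0x5107

0x5107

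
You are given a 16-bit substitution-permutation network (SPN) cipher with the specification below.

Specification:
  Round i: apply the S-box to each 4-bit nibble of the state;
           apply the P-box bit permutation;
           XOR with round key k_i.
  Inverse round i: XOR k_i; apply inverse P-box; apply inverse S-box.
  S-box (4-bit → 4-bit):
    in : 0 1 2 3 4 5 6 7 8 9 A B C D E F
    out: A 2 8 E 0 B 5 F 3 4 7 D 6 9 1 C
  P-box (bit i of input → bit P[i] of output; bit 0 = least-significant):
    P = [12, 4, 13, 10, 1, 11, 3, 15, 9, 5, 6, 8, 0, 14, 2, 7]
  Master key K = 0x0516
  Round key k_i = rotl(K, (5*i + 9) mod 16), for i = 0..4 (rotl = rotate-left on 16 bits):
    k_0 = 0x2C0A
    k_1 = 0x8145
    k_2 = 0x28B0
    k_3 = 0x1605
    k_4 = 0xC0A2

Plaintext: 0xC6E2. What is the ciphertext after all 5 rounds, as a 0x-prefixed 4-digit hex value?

0x2072

s_0 = plaintext = 0xC6E2
s_1 = Round(s_0, k_0) = 0x6A4C
s_2 = Round(s_1, k_1) = 0xA330
s_3 = Round(s_2, k_2) = 0xE5CD
s_4 = Round(s_3, k_3) = 0x092C
s_5 = Round(s_4, k_4) = 0x2072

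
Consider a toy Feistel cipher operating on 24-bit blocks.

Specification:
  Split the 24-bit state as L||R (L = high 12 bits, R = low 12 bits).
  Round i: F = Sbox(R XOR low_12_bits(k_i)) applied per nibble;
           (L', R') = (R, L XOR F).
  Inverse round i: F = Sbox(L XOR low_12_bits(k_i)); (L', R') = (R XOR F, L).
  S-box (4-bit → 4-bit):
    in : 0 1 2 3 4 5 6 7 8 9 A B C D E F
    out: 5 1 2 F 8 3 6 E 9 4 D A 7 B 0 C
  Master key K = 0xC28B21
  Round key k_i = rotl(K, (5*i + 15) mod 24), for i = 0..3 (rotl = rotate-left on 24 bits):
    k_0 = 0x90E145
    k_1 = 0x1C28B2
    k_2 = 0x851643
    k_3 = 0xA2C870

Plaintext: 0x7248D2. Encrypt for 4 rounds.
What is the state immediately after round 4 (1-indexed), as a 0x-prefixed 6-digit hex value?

0xB43D94

s_0 = plaintext = 0x7248D2
s_1 = Round(s_0, k_0) = 0x8D236A
s_2 = Round(s_1, k_1) = 0x36A26B
s_3 = Round(s_2, k_2) = 0x26BB43
s_4 = Round(s_3, k_3) = 0xB43D94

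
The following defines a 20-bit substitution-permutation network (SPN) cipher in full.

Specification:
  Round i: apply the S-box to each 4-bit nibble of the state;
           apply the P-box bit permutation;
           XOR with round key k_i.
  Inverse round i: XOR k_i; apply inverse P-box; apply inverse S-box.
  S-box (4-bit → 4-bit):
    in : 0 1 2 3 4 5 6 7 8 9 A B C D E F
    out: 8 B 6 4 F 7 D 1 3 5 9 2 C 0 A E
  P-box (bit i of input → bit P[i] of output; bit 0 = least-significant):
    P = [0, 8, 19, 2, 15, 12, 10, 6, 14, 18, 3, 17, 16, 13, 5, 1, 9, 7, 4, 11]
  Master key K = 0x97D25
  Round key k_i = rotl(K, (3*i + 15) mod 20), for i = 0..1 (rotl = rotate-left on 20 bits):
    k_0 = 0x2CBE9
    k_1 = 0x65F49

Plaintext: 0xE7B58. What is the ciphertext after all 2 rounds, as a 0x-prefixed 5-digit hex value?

s_0 = plaintext = 0xE7B58
s_1 = Round(s_0, k_0) = 0x75668
s_2 = Round(s_1, k_1) = 0x5B820

0x5B820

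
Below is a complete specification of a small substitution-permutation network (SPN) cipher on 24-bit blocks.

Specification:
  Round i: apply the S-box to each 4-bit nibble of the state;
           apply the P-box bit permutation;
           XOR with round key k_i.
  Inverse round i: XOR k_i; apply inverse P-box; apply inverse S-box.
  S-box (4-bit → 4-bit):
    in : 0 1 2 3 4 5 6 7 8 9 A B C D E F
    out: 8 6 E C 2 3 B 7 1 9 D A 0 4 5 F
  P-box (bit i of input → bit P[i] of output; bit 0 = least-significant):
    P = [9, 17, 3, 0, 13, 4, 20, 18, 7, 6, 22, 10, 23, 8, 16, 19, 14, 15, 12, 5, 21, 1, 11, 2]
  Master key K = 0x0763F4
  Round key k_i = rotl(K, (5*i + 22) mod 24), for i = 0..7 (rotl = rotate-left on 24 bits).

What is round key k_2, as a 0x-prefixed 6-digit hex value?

0x63F407

K = 0x0763F4
k_0 = rotl(K, (5*0+22) mod 24) = rotl(K, 22) = 0x01D8FD
k_1 = rotl(K, (5*1+22) mod 24) = rotl(K, 3) = 0x3B1FA0
k_2 = rotl(K, (5*2+22) mod 24) = rotl(K, 8) = 0x63F407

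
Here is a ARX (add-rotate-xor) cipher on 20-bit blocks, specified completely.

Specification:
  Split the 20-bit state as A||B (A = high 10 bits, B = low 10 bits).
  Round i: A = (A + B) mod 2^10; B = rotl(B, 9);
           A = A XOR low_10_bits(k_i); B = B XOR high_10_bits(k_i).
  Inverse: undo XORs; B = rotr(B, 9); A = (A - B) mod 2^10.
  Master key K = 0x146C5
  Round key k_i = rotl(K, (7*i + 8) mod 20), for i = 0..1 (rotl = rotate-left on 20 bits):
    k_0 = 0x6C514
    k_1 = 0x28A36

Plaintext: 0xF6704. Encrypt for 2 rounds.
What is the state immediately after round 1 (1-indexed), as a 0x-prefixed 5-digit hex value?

0xF2433

s_0 = plaintext = 0xF6704
s_1 = Round(s_0, k_0) = 0xF2433
s_2 = Round(s_1, k_1) = 0x72ABB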